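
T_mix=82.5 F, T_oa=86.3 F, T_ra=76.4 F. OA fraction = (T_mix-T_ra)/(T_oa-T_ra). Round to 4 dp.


frac = (82.5 - 76.4) / (86.3 - 76.4) = 0.6162

0.6162


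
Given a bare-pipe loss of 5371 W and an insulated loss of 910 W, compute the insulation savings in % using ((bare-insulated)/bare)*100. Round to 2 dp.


Savings = ((5371-910)/5371)*100 = 83.06 %

83.06 %


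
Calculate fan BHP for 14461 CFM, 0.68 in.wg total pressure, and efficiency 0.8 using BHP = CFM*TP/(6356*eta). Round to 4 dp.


BHP = 14461 * 0.68 / (6356 * 0.8) = 1.9339 hp

1.9339 hp


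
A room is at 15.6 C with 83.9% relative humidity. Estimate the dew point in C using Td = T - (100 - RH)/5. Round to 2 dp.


Td = 15.6 - (100-83.9)/5 = 12.38 C

12.38 C


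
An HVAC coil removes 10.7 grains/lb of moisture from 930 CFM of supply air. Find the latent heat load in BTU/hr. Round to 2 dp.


Q = 0.68 * 930 * 10.7 = 6766.68 BTU/hr

6766.68 BTU/hr


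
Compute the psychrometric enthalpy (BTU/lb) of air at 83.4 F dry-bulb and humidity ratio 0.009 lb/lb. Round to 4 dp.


h = 0.24*83.4 + 0.009*(1061+0.444*83.4) = 29.8983 BTU/lb

29.8983 BTU/lb


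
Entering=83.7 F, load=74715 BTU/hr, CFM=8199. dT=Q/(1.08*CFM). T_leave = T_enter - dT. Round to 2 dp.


dT = 74715/(1.08*8199) = 8.4377
T_leave = 83.7 - 8.4377 = 75.26 F

75.26 F


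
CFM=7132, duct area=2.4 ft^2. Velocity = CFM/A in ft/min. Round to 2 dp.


V = 7132 / 2.4 = 2971.67 ft/min

2971.67 ft/min


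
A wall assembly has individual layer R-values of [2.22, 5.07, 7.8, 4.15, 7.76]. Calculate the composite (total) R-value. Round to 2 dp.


R_total = 2.22 + 5.07 + 7.8 + 4.15 + 7.76 = 27.00

27.00


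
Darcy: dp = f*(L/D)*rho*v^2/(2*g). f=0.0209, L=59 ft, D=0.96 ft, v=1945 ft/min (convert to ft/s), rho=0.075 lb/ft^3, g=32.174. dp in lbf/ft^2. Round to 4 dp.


v_fps = 1945/60 = 32.4167 ft/s
dp = 0.0209*(59/0.96)*0.075*32.4167^2/(2*32.174) = 1.5732 lbf/ft^2

1.5732 lbf/ft^2


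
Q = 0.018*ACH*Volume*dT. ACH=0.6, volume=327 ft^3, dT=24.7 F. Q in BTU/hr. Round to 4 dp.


Q = 0.018 * 0.6 * 327 * 24.7 = 87.2305 BTU/hr

87.2305 BTU/hr


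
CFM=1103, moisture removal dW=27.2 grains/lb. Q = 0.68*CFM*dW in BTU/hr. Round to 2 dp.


Q = 0.68 * 1103 * 27.2 = 20401.09 BTU/hr

20401.09 BTU/hr


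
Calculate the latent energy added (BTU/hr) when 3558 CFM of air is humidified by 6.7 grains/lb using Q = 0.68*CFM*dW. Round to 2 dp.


Q = 0.68 * 3558 * 6.7 = 16210.25 BTU/hr

16210.25 BTU/hr


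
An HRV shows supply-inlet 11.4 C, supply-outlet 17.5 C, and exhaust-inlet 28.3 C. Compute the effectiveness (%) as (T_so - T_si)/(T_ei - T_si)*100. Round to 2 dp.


eff = (17.5-11.4)/(28.3-11.4)*100 = 36.09 %

36.09 %


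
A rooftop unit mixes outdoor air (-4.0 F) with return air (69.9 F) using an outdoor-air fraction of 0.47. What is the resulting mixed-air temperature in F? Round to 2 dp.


T_mix = 0.47*(-4.0) + 0.53*69.9 = 35.17 F

35.17 F


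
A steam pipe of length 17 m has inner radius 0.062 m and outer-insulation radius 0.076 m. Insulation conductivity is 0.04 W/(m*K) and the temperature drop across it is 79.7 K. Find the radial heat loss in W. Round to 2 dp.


Q = 2*pi*0.04*17*79.7/ln(0.076/0.062) = 1672.52 W

1672.52 W


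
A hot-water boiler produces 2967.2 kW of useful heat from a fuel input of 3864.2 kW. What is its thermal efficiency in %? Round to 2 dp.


eta = (2967.2/3864.2)*100 = 76.79 %

76.79 %


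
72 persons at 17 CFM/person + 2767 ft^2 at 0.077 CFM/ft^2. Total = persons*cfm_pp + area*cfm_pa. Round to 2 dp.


Total = 72*17 + 2767*0.077 = 1437.06 CFM

1437.06 CFM


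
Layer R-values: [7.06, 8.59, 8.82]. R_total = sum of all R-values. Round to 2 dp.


R_total = 7.06 + 8.59 + 8.82 = 24.47

24.47


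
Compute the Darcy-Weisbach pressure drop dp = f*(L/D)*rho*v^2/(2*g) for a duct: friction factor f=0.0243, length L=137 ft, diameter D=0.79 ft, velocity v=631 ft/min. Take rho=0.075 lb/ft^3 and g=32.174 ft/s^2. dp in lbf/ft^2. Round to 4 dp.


v_fps = 631/60 = 10.5167 ft/s
dp = 0.0243*(137/0.79)*0.075*10.5167^2/(2*32.174) = 0.5432 lbf/ft^2

0.5432 lbf/ft^2


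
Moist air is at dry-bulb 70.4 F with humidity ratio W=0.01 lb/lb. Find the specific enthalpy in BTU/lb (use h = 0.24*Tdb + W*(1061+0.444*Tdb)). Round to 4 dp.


h = 0.24*70.4 + 0.01*(1061+0.444*70.4) = 27.8186 BTU/lb

27.8186 BTU/lb


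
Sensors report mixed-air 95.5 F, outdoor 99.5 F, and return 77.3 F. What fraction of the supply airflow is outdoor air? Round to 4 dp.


frac = (95.5 - 77.3) / (99.5 - 77.3) = 0.8198

0.8198


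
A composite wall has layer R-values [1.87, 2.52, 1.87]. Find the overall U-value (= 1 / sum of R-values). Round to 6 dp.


R_total = 1.87 + 2.52 + 1.87 = 6.26
U = 1/6.26 = 0.159744

0.159744


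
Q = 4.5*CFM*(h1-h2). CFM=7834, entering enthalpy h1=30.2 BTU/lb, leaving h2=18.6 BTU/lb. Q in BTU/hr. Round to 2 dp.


Q = 4.5 * 7834 * (30.2 - 18.6) = 408934.80 BTU/hr

408934.80 BTU/hr


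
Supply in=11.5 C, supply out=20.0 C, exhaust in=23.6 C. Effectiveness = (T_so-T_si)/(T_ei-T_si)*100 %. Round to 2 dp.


eff = (20.0-11.5)/(23.6-11.5)*100 = 70.25 %

70.25 %


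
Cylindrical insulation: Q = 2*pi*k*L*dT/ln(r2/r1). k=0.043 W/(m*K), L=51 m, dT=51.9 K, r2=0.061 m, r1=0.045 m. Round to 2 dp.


Q = 2*pi*0.043*51*51.9/ln(0.061/0.045) = 2350.77 W

2350.77 W


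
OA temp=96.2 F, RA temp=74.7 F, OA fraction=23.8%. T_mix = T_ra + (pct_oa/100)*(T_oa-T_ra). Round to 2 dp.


T_mix = 74.7 + (23.8/100)*(96.2-74.7) = 79.82 F

79.82 F


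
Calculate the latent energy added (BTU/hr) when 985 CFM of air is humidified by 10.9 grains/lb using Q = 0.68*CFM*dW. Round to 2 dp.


Q = 0.68 * 985 * 10.9 = 7300.82 BTU/hr

7300.82 BTU/hr


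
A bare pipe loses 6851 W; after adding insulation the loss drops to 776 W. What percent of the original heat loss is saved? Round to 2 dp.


Savings = ((6851-776)/6851)*100 = 88.67 %

88.67 %


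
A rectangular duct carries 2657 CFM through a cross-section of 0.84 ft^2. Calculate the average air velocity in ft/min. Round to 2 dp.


V = 2657 / 0.84 = 3163.10 ft/min

3163.10 ft/min


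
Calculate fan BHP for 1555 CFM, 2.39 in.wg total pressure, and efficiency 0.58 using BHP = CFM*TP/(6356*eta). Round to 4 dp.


BHP = 1555 * 2.39 / (6356 * 0.58) = 1.0081 hp

1.0081 hp


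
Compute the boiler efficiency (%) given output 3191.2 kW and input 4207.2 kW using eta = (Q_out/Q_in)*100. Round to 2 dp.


eta = (3191.2/4207.2)*100 = 75.85 %

75.85 %


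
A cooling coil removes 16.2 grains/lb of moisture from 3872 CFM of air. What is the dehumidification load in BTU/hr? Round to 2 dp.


Q = 0.68 * 3872 * 16.2 = 42653.95 BTU/hr

42653.95 BTU/hr


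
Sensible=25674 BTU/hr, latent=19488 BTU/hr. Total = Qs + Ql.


Qt = 25674 + 19488 = 45162 BTU/hr

45162 BTU/hr


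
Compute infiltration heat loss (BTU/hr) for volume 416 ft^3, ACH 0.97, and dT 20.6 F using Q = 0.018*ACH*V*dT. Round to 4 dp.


Q = 0.018 * 0.97 * 416 * 20.6 = 149.6252 BTU/hr

149.6252 BTU/hr


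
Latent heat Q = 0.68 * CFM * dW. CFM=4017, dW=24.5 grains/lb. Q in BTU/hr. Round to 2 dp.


Q = 0.68 * 4017 * 24.5 = 66923.22 BTU/hr

66923.22 BTU/hr


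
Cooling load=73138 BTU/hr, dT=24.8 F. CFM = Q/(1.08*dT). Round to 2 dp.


CFM = 73138 / (1.08 * 24.8) = 2730.66

2730.66 CFM


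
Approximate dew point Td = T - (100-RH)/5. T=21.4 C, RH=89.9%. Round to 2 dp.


Td = 21.4 - (100-89.9)/5 = 19.38 C

19.38 C


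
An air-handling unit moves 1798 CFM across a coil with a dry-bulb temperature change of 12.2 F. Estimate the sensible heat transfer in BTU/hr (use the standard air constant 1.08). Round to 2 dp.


Q = 1.08 * 1798 * 12.2 = 23690.45 BTU/hr

23690.45 BTU/hr


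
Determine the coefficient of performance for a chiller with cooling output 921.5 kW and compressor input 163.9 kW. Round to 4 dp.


COP = 921.5 / 163.9 = 5.6223

5.6223


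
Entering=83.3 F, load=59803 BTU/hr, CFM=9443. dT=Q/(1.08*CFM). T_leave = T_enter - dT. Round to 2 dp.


dT = 59803/(1.08*9443) = 5.8639
T_leave = 83.3 - 5.8639 = 77.44 F

77.44 F


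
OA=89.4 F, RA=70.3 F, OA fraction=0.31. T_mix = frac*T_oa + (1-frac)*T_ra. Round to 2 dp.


T_mix = 0.31*89.4 + 0.69*70.3 = 76.22 F

76.22 F


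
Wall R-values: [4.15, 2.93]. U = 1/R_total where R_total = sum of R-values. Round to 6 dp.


R_total = 4.15 + 2.93 = 7.08
U = 1/7.08 = 0.141243

0.141243


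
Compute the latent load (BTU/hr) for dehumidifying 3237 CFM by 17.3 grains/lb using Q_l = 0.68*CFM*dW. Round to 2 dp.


Q = 0.68 * 3237 * 17.3 = 38080.07 BTU/hr

38080.07 BTU/hr


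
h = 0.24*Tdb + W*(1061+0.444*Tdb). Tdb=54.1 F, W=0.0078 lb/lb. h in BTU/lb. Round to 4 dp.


h = 0.24*54.1 + 0.0078*(1061+0.444*54.1) = 21.4472 BTU/lb

21.4472 BTU/lb


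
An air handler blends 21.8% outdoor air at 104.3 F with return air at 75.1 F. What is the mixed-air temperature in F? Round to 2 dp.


T_mix = 75.1 + (21.8/100)*(104.3-75.1) = 81.47 F

81.47 F


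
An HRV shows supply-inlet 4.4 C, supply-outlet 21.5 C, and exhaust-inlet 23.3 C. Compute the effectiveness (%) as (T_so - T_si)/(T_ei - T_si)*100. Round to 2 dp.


eff = (21.5-4.4)/(23.3-4.4)*100 = 90.48 %

90.48 %


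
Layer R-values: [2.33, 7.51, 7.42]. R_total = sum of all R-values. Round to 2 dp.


R_total = 2.33 + 7.51 + 7.42 = 17.26

17.26


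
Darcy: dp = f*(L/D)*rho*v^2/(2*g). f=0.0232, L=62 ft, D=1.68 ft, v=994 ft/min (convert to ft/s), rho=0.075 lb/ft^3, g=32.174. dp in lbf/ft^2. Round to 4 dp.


v_fps = 994/60 = 16.5667 ft/s
dp = 0.0232*(62/1.68)*0.075*16.5667^2/(2*32.174) = 0.2739 lbf/ft^2

0.2739 lbf/ft^2


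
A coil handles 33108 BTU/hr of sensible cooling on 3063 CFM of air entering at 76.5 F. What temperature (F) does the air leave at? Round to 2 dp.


dT = 33108/(1.08*3063) = 10.0083
T_leave = 76.5 - 10.0083 = 66.49 F

66.49 F


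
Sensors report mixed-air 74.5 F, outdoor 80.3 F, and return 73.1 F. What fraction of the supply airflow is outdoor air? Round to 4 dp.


frac = (74.5 - 73.1) / (80.3 - 73.1) = 0.1944

0.1944


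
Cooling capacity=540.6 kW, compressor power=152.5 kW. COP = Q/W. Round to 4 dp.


COP = 540.6 / 152.5 = 3.5449

3.5449


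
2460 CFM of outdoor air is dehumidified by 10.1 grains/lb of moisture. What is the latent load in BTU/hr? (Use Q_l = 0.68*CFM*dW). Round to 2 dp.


Q = 0.68 * 2460 * 10.1 = 16895.28 BTU/hr

16895.28 BTU/hr


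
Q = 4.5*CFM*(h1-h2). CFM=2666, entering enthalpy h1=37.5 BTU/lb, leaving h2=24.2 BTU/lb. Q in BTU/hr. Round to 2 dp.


Q = 4.5 * 2666 * (37.5 - 24.2) = 159560.10 BTU/hr

159560.10 BTU/hr


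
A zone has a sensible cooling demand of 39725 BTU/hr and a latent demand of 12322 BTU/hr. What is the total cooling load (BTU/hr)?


Qt = 39725 + 12322 = 52047 BTU/hr

52047 BTU/hr


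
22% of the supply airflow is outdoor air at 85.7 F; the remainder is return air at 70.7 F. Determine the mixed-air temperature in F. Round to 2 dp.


T_mix = 0.22*85.7 + 0.78*70.7 = 74.00 F

74.00 F


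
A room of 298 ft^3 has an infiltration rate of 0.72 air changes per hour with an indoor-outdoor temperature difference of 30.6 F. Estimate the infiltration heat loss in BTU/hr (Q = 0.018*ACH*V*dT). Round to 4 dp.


Q = 0.018 * 0.72 * 298 * 30.6 = 118.1796 BTU/hr

118.1796 BTU/hr


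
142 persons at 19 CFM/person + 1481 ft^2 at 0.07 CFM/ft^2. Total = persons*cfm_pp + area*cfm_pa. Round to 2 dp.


Total = 142*19 + 1481*0.07 = 2801.67 CFM

2801.67 CFM


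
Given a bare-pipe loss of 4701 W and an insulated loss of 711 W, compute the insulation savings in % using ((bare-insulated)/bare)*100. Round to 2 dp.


Savings = ((4701-711)/4701)*100 = 84.88 %

84.88 %


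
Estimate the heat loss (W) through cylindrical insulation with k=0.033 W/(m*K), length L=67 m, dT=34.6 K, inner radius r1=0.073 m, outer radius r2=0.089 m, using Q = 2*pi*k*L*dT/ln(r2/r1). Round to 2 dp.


Q = 2*pi*0.033*67*34.6/ln(0.089/0.073) = 2425.45 W

2425.45 W


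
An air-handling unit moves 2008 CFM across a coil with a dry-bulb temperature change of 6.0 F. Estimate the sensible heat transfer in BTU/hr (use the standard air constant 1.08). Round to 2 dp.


Q = 1.08 * 2008 * 6.0 = 13011.84 BTU/hr

13011.84 BTU/hr


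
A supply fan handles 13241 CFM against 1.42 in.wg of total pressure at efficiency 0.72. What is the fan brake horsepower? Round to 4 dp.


BHP = 13241 * 1.42 / (6356 * 0.72) = 4.1086 hp

4.1086 hp


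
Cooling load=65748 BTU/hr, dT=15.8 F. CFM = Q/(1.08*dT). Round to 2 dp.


CFM = 65748 / (1.08 * 15.8) = 3853.02

3853.02 CFM


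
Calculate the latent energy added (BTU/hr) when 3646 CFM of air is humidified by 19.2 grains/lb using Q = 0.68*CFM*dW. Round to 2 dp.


Q = 0.68 * 3646 * 19.2 = 47602.18 BTU/hr

47602.18 BTU/hr


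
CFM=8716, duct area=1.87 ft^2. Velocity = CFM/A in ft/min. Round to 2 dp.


V = 8716 / 1.87 = 4660.96 ft/min

4660.96 ft/min


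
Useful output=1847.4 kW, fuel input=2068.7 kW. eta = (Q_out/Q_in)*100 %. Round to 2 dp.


eta = (1847.4/2068.7)*100 = 89.30 %

89.30 %


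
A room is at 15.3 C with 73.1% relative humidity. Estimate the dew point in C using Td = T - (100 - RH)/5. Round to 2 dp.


Td = 15.3 - (100-73.1)/5 = 9.92 C

9.92 C


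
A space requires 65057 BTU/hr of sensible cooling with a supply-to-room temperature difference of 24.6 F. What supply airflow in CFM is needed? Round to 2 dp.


CFM = 65057 / (1.08 * 24.6) = 2448.70

2448.70 CFM


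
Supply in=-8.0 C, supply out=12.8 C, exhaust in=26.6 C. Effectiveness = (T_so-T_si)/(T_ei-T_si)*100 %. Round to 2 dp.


eff = (12.8-(-8.0))/(26.6-(-8.0))*100 = 60.12 %

60.12 %


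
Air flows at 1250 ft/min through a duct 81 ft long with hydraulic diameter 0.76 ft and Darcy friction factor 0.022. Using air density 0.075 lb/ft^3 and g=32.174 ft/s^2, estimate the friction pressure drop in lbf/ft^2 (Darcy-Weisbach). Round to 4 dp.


v_fps = 1250/60 = 20.8333 ft/s
dp = 0.022*(81/0.76)*0.075*20.8333^2/(2*32.174) = 1.1861 lbf/ft^2

1.1861 lbf/ft^2


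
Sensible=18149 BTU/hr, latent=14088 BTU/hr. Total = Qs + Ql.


Qt = 18149 + 14088 = 32237 BTU/hr

32237 BTU/hr


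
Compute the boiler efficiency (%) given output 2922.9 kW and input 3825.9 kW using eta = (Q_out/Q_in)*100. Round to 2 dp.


eta = (2922.9/3825.9)*100 = 76.40 %

76.40 %


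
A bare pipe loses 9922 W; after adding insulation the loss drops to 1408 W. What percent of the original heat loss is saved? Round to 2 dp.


Savings = ((9922-1408)/9922)*100 = 85.81 %

85.81 %


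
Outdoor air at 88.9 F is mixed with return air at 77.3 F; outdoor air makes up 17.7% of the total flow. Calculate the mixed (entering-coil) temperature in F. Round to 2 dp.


T_mix = 77.3 + (17.7/100)*(88.9-77.3) = 79.35 F

79.35 F


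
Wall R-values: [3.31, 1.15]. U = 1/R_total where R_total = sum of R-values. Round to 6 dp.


R_total = 3.31 + 1.15 = 4.46
U = 1/4.46 = 0.224215

0.224215


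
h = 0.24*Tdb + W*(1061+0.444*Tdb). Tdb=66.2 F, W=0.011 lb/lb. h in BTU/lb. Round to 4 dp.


h = 0.24*66.2 + 0.011*(1061+0.444*66.2) = 27.8823 BTU/lb

27.8823 BTU/lb


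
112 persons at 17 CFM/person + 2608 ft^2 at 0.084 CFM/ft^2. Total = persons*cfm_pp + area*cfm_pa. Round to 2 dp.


Total = 112*17 + 2608*0.084 = 2123.07 CFM

2123.07 CFM


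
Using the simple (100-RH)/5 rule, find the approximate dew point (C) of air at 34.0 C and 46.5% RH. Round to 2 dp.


Td = 34.0 - (100-46.5)/5 = 23.30 C

23.30 C


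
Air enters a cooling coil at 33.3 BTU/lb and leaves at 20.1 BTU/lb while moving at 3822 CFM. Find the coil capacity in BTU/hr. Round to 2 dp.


Q = 4.5 * 3822 * (33.3 - 20.1) = 227026.80 BTU/hr

227026.80 BTU/hr


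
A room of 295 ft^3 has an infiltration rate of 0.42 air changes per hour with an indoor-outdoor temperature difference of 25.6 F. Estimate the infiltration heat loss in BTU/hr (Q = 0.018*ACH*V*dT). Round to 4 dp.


Q = 0.018 * 0.42 * 295 * 25.6 = 57.0931 BTU/hr

57.0931 BTU/hr


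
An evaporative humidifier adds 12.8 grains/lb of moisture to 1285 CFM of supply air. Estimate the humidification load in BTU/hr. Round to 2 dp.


Q = 0.68 * 1285 * 12.8 = 11184.64 BTU/hr

11184.64 BTU/hr


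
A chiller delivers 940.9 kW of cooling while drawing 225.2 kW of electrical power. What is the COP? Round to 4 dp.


COP = 940.9 / 225.2 = 4.1781

4.1781


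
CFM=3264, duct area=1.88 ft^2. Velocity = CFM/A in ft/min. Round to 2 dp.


V = 3264 / 1.88 = 1736.17 ft/min

1736.17 ft/min


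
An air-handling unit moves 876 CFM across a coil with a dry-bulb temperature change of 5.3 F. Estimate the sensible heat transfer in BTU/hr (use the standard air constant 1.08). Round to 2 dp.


Q = 1.08 * 876 * 5.3 = 5014.22 BTU/hr

5014.22 BTU/hr


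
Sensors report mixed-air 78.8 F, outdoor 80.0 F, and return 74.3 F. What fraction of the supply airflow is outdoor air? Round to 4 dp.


frac = (78.8 - 74.3) / (80.0 - 74.3) = 0.7895

0.7895


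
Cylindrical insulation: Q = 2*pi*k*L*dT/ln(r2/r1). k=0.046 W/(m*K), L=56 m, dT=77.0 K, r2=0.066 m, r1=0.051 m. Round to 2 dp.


Q = 2*pi*0.046*56*77.0/ln(0.066/0.051) = 4833.75 W

4833.75 W


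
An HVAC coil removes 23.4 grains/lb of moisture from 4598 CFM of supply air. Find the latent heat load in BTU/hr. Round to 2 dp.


Q = 0.68 * 4598 * 23.4 = 73163.38 BTU/hr

73163.38 BTU/hr


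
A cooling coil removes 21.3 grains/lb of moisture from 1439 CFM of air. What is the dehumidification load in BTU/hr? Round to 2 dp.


Q = 0.68 * 1439 * 21.3 = 20842.48 BTU/hr

20842.48 BTU/hr


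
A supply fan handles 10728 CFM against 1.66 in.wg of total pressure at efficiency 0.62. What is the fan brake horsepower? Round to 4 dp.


BHP = 10728 * 1.66 / (6356 * 0.62) = 4.5191 hp

4.5191 hp


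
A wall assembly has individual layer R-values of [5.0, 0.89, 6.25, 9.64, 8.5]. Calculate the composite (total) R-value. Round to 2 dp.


R_total = 5.0 + 0.89 + 6.25 + 9.64 + 8.5 = 30.28

30.28


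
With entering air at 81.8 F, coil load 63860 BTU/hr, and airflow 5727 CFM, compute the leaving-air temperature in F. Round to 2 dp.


dT = 63860/(1.08*5727) = 10.3247
T_leave = 81.8 - 10.3247 = 71.48 F

71.48 F


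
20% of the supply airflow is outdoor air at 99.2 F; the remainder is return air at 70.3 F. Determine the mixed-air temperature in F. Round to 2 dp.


T_mix = 0.2*99.2 + 0.8*70.3 = 76.08 F

76.08 F


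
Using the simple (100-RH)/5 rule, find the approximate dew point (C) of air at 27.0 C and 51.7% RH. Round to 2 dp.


Td = 27.0 - (100-51.7)/5 = 17.34 C

17.34 C


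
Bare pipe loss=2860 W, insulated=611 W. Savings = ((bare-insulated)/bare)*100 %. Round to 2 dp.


Savings = ((2860-611)/2860)*100 = 78.64 %

78.64 %


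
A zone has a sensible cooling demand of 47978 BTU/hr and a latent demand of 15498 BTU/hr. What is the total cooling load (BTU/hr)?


Qt = 47978 + 15498 = 63476 BTU/hr

63476 BTU/hr


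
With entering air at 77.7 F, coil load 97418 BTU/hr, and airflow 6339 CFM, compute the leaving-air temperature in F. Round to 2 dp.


dT = 97418/(1.08*6339) = 14.2297
T_leave = 77.7 - 14.2297 = 63.47 F

63.47 F


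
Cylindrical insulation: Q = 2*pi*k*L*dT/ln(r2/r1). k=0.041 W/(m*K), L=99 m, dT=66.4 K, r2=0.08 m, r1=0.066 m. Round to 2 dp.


Q = 2*pi*0.041*99*66.4/ln(0.08/0.066) = 8802.89 W

8802.89 W


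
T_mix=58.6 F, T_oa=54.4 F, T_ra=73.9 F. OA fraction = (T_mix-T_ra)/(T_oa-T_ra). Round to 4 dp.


frac = (58.6 - 73.9) / (54.4 - 73.9) = 0.7846

0.7846


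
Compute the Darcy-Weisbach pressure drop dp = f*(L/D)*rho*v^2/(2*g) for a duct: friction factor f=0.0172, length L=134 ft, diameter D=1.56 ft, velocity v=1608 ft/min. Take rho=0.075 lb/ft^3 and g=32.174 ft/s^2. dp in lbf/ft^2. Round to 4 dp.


v_fps = 1608/60 = 26.8 ft/s
dp = 0.0172*(134/1.56)*0.075*26.8^2/(2*32.174) = 1.2368 lbf/ft^2

1.2368 lbf/ft^2


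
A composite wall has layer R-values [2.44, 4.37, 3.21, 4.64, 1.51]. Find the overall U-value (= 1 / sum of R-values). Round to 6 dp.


R_total = 2.44 + 4.37 + 3.21 + 4.64 + 1.51 = 16.17
U = 1/16.17 = 0.061843

0.061843


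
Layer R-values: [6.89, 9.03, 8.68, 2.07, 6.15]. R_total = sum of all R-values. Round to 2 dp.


R_total = 6.89 + 9.03 + 8.68 + 2.07 + 6.15 = 32.82

32.82


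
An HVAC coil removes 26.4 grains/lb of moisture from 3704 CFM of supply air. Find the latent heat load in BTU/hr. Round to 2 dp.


Q = 0.68 * 3704 * 26.4 = 66494.21 BTU/hr

66494.21 BTU/hr


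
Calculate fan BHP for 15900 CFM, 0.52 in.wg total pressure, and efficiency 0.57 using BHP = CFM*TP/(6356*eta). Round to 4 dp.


BHP = 15900 * 0.52 / (6356 * 0.57) = 2.2821 hp

2.2821 hp


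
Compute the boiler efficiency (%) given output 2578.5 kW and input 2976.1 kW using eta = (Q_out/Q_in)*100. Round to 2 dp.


eta = (2578.5/2976.1)*100 = 86.64 %

86.64 %


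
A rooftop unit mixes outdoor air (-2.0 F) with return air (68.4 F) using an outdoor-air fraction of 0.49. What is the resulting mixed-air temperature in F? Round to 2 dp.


T_mix = 0.49*(-2.0) + 0.51*68.4 = 33.90 F

33.90 F


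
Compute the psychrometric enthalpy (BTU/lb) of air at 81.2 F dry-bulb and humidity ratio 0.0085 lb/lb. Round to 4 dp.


h = 0.24*81.2 + 0.0085*(1061+0.444*81.2) = 28.8129 BTU/lb

28.8129 BTU/lb


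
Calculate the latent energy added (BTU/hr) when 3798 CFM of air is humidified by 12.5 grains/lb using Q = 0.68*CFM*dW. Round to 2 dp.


Q = 0.68 * 3798 * 12.5 = 32283.00 BTU/hr

32283.00 BTU/hr


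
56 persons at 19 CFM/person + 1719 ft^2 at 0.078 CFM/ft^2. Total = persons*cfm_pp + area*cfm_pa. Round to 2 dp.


Total = 56*19 + 1719*0.078 = 1198.08 CFM

1198.08 CFM


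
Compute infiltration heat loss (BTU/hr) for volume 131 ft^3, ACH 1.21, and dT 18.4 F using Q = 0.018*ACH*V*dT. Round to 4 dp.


Q = 0.018 * 1.21 * 131 * 18.4 = 52.4985 BTU/hr

52.4985 BTU/hr


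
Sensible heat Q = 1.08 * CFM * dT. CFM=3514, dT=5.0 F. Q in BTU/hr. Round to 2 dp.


Q = 1.08 * 3514 * 5.0 = 18975.60 BTU/hr

18975.60 BTU/hr


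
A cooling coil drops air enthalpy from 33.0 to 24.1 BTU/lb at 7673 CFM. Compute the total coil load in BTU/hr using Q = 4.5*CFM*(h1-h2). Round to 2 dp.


Q = 4.5 * 7673 * (33.0 - 24.1) = 307303.65 BTU/hr

307303.65 BTU/hr


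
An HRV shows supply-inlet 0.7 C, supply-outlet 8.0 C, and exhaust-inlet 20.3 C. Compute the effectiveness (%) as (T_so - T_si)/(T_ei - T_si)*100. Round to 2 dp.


eff = (8.0-0.7)/(20.3-0.7)*100 = 37.24 %

37.24 %


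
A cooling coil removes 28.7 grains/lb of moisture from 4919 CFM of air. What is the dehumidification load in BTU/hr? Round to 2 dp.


Q = 0.68 * 4919 * 28.7 = 95999.20 BTU/hr

95999.20 BTU/hr


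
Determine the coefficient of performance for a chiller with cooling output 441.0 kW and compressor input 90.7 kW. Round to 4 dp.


COP = 441.0 / 90.7 = 4.8622

4.8622


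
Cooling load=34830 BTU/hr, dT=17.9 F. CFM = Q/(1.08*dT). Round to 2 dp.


CFM = 34830 / (1.08 * 17.9) = 1801.68

1801.68 CFM


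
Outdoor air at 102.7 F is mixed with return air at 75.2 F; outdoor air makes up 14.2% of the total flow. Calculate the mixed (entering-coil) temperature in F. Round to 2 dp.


T_mix = 75.2 + (14.2/100)*(102.7-75.2) = 79.11 F

79.11 F


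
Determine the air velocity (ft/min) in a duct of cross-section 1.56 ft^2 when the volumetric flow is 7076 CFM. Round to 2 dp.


V = 7076 / 1.56 = 4535.90 ft/min

4535.90 ft/min


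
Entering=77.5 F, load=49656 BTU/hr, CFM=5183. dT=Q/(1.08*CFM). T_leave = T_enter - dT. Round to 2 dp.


dT = 49656/(1.08*5183) = 8.8709
T_leave = 77.5 - 8.8709 = 68.63 F

68.63 F


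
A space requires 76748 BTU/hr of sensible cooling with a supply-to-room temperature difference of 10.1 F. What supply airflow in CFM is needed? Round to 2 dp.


CFM = 76748 / (1.08 * 10.1) = 7035.94

7035.94 CFM


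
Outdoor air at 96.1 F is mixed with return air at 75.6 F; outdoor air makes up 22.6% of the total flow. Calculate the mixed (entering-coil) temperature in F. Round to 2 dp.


T_mix = 75.6 + (22.6/100)*(96.1-75.6) = 80.23 F

80.23 F


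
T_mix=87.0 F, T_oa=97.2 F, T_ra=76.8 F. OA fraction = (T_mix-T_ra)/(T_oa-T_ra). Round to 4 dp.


frac = (87.0 - 76.8) / (97.2 - 76.8) = 0.5000

0.5000


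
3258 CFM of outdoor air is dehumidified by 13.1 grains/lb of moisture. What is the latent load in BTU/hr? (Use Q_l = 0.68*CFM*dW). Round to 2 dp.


Q = 0.68 * 3258 * 13.1 = 29022.26 BTU/hr

29022.26 BTU/hr


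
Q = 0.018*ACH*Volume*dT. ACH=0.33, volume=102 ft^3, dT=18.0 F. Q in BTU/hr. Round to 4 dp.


Q = 0.018 * 0.33 * 102 * 18.0 = 10.9058 BTU/hr

10.9058 BTU/hr


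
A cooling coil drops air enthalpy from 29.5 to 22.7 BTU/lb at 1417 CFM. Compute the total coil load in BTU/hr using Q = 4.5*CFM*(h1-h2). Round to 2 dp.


Q = 4.5 * 1417 * (29.5 - 22.7) = 43360.20 BTU/hr

43360.20 BTU/hr


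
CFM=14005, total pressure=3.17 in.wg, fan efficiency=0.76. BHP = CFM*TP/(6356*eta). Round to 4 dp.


BHP = 14005 * 3.17 / (6356 * 0.76) = 9.1906 hp

9.1906 hp


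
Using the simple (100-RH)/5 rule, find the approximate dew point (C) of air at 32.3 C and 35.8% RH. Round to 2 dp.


Td = 32.3 - (100-35.8)/5 = 19.46 C

19.46 C


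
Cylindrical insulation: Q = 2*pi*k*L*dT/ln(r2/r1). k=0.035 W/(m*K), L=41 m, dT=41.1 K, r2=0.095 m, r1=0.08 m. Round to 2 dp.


Q = 2*pi*0.035*41*41.1/ln(0.095/0.08) = 2156.37 W

2156.37 W


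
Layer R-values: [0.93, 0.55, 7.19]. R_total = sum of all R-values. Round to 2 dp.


R_total = 0.93 + 0.55 + 7.19 = 8.67

8.67


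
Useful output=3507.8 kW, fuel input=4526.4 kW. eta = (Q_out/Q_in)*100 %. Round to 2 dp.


eta = (3507.8/4526.4)*100 = 77.50 %

77.50 %


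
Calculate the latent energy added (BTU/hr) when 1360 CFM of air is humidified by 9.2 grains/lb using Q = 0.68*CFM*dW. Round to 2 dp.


Q = 0.68 * 1360 * 9.2 = 8508.16 BTU/hr

8508.16 BTU/hr


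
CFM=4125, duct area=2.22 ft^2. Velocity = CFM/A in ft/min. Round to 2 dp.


V = 4125 / 2.22 = 1858.11 ft/min

1858.11 ft/min


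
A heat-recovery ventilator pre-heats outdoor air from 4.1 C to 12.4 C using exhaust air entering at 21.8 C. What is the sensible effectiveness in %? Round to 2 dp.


eff = (12.4-4.1)/(21.8-4.1)*100 = 46.89 %

46.89 %


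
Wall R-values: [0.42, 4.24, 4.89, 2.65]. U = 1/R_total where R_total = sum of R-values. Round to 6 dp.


R_total = 0.42 + 4.24 + 4.89 + 2.65 = 12.20
U = 1/12.20 = 0.081967

0.081967


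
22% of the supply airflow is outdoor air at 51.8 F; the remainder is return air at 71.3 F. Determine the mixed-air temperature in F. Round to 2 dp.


T_mix = 0.22*51.8 + 0.78*71.3 = 67.01 F

67.01 F


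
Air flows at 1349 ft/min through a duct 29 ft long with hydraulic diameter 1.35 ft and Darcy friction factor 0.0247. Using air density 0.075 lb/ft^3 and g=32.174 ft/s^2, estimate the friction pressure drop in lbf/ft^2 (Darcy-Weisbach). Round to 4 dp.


v_fps = 1349/60 = 22.4833 ft/s
dp = 0.0247*(29/1.35)*0.075*22.4833^2/(2*32.174) = 0.3126 lbf/ft^2

0.3126 lbf/ft^2


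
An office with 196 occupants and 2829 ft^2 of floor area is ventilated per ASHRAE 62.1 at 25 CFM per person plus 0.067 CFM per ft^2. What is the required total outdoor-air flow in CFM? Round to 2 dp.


Total = 196*25 + 2829*0.067 = 5089.54 CFM

5089.54 CFM


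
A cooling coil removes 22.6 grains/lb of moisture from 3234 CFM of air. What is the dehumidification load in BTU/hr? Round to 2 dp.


Q = 0.68 * 3234 * 22.6 = 49700.11 BTU/hr

49700.11 BTU/hr


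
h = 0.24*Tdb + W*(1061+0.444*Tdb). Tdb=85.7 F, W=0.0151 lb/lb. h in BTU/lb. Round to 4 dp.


h = 0.24*85.7 + 0.0151*(1061+0.444*85.7) = 37.1637 BTU/lb

37.1637 BTU/lb


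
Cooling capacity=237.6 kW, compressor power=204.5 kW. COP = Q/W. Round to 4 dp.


COP = 237.6 / 204.5 = 1.1619

1.1619


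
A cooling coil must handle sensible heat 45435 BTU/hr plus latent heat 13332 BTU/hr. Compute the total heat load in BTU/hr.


Qt = 45435 + 13332 = 58767 BTU/hr

58767 BTU/hr


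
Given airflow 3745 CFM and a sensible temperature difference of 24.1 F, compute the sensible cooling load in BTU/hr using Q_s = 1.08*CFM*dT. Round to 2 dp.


Q = 1.08 * 3745 * 24.1 = 97474.86 BTU/hr

97474.86 BTU/hr


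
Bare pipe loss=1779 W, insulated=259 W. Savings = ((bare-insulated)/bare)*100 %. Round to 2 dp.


Savings = ((1779-259)/1779)*100 = 85.44 %

85.44 %


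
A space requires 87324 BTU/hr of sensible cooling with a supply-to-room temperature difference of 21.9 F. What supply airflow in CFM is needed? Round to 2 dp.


CFM = 87324 / (1.08 * 21.9) = 3692.03

3692.03 CFM


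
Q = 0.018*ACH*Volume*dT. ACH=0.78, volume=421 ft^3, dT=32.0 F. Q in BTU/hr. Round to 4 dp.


Q = 0.018 * 0.78 * 421 * 32.0 = 189.1469 BTU/hr

189.1469 BTU/hr


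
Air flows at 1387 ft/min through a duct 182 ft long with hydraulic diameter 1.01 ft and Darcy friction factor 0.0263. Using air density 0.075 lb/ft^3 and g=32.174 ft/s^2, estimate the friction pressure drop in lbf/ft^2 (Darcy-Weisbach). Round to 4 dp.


v_fps = 1387/60 = 23.1167 ft/s
dp = 0.0263*(182/1.01)*0.075*23.1167^2/(2*32.174) = 2.9518 lbf/ft^2

2.9518 lbf/ft^2


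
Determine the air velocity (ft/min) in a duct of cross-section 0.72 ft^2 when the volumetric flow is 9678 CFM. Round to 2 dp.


V = 9678 / 0.72 = 13441.67 ft/min

13441.67 ft/min


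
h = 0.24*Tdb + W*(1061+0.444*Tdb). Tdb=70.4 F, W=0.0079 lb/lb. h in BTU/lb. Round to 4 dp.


h = 0.24*70.4 + 0.0079*(1061+0.444*70.4) = 25.5248 BTU/lb

25.5248 BTU/lb


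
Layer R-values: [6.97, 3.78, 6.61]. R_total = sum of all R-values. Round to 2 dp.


R_total = 6.97 + 3.78 + 6.61 = 17.36

17.36


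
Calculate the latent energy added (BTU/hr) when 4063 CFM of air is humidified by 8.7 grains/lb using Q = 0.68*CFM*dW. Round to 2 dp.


Q = 0.68 * 4063 * 8.7 = 24036.71 BTU/hr

24036.71 BTU/hr


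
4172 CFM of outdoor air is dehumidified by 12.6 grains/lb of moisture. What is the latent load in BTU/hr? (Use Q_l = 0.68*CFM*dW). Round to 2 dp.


Q = 0.68 * 4172 * 12.6 = 35745.70 BTU/hr

35745.70 BTU/hr


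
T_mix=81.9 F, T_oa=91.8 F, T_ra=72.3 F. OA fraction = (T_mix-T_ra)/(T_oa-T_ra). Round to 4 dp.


frac = (81.9 - 72.3) / (91.8 - 72.3) = 0.4923

0.4923


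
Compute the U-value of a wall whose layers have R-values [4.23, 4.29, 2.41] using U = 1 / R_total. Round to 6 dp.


R_total = 4.23 + 4.29 + 2.41 = 10.93
U = 1/10.93 = 0.091491

0.091491


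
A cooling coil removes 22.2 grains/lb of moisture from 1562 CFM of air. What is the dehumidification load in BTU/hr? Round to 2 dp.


Q = 0.68 * 1562 * 22.2 = 23579.95 BTU/hr

23579.95 BTU/hr


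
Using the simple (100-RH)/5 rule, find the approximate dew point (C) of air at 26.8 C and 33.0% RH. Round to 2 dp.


Td = 26.8 - (100-33.0)/5 = 13.40 C

13.40 C


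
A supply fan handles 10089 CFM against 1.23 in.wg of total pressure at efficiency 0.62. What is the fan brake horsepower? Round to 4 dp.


BHP = 10089 * 1.23 / (6356 * 0.62) = 3.1490 hp

3.1490 hp


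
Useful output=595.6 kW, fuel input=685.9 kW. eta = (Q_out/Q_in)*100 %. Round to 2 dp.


eta = (595.6/685.9)*100 = 86.83 %

86.83 %


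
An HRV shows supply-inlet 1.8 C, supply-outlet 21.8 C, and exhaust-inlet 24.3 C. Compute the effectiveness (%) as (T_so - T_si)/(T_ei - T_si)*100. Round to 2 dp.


eff = (21.8-1.8)/(24.3-1.8)*100 = 88.89 %

88.89 %


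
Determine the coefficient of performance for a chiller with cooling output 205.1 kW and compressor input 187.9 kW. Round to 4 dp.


COP = 205.1 / 187.9 = 1.0915

1.0915


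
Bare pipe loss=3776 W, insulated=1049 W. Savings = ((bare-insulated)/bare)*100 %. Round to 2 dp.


Savings = ((3776-1049)/3776)*100 = 72.22 %

72.22 %


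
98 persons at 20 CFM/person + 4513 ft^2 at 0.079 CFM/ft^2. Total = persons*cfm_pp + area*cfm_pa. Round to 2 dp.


Total = 98*20 + 4513*0.079 = 2316.53 CFM

2316.53 CFM


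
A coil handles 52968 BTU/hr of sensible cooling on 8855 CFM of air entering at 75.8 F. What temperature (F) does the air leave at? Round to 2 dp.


dT = 52968/(1.08*8855) = 5.5386
T_leave = 75.8 - 5.5386 = 70.26 F

70.26 F


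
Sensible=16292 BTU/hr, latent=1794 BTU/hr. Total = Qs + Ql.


Qt = 16292 + 1794 = 18086 BTU/hr

18086 BTU/hr


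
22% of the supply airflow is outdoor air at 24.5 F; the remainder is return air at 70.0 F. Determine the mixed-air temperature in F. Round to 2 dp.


T_mix = 0.22*24.5 + 0.78*70.0 = 59.99 F

59.99 F


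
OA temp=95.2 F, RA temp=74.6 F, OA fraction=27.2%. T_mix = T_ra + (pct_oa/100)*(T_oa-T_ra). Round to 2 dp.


T_mix = 74.6 + (27.2/100)*(95.2-74.6) = 80.20 F

80.20 F


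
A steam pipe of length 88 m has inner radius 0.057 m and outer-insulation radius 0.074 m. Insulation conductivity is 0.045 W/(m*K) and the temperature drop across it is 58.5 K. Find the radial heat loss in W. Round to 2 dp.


Q = 2*pi*0.045*88*58.5/ln(0.074/0.057) = 5576.57 W

5576.57 W


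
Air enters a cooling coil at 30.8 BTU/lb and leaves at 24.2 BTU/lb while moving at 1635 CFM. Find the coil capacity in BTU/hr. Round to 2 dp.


Q = 4.5 * 1635 * (30.8 - 24.2) = 48559.50 BTU/hr

48559.50 BTU/hr


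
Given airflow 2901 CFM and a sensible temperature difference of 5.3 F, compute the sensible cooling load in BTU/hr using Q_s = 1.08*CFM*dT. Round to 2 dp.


Q = 1.08 * 2901 * 5.3 = 16605.32 BTU/hr

16605.32 BTU/hr


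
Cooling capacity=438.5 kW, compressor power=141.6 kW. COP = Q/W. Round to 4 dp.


COP = 438.5 / 141.6 = 3.0968

3.0968


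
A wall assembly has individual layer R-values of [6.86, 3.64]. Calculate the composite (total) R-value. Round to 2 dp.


R_total = 6.86 + 3.64 = 10.50

10.50


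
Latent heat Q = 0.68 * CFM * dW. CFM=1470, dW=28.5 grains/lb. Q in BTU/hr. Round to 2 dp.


Q = 0.68 * 1470 * 28.5 = 28488.60 BTU/hr

28488.60 BTU/hr


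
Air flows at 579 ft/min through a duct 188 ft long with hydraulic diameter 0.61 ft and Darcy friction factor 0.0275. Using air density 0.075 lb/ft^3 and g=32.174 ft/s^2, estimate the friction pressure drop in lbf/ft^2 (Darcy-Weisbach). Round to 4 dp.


v_fps = 579/60 = 9.65 ft/s
dp = 0.0275*(188/0.61)*0.075*9.65^2/(2*32.174) = 0.9199 lbf/ft^2

0.9199 lbf/ft^2


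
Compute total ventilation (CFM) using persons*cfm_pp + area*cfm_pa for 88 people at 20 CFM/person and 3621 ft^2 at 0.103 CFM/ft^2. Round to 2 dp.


Total = 88*20 + 3621*0.103 = 2132.96 CFM

2132.96 CFM


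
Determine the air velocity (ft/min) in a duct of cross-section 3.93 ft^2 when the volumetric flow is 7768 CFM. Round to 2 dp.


V = 7768 / 3.93 = 1976.59 ft/min

1976.59 ft/min


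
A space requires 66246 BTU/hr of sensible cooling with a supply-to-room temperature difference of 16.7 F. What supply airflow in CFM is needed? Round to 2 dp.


CFM = 66246 / (1.08 * 16.7) = 3672.99

3672.99 CFM


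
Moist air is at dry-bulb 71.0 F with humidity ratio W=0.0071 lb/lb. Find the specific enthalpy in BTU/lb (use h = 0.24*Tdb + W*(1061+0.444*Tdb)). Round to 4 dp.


h = 0.24*71.0 + 0.0071*(1061+0.444*71.0) = 24.7969 BTU/lb

24.7969 BTU/lb


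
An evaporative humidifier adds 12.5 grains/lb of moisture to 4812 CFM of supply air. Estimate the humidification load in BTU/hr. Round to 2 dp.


Q = 0.68 * 4812 * 12.5 = 40902.00 BTU/hr

40902.00 BTU/hr


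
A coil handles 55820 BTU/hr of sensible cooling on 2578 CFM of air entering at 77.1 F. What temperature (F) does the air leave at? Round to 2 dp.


dT = 55820/(1.08*2578) = 20.0486
T_leave = 77.1 - 20.0486 = 57.05 F

57.05 F


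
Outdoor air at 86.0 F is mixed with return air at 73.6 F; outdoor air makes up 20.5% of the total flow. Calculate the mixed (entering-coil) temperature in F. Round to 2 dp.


T_mix = 73.6 + (20.5/100)*(86.0-73.6) = 76.14 F

76.14 F


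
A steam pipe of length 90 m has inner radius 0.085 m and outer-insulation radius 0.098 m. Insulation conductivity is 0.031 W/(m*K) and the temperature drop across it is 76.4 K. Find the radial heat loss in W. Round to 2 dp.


Q = 2*pi*0.031*90*76.4/ln(0.098/0.085) = 9410.72 W

9410.72 W


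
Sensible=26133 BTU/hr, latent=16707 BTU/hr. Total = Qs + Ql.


Qt = 26133 + 16707 = 42840 BTU/hr

42840 BTU/hr


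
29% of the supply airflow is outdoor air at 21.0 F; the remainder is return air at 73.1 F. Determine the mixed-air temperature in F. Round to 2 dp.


T_mix = 0.29*21.0 + 0.71*73.1 = 57.99 F

57.99 F


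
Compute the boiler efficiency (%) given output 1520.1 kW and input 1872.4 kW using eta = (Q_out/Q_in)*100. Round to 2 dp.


eta = (1520.1/1872.4)*100 = 81.18 %

81.18 %


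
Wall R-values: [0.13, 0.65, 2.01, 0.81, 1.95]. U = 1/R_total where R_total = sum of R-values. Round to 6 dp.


R_total = 0.13 + 0.65 + 2.01 + 0.81 + 1.95 = 5.55
U = 1/5.55 = 0.180180

0.180180


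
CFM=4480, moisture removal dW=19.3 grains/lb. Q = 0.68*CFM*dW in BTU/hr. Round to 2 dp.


Q = 0.68 * 4480 * 19.3 = 58795.52 BTU/hr

58795.52 BTU/hr


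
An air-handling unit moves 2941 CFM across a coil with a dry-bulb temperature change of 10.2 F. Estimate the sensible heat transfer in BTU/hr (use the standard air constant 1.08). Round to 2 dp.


Q = 1.08 * 2941 * 10.2 = 32398.06 BTU/hr

32398.06 BTU/hr


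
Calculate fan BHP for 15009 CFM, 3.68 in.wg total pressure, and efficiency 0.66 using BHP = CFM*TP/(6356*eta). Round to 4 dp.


BHP = 15009 * 3.68 / (6356 * 0.66) = 13.1665 hp

13.1665 hp


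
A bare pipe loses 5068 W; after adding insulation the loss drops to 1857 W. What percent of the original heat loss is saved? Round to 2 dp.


Savings = ((5068-1857)/5068)*100 = 63.36 %

63.36 %


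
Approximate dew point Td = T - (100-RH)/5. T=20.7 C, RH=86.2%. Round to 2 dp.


Td = 20.7 - (100-86.2)/5 = 17.94 C

17.94 C


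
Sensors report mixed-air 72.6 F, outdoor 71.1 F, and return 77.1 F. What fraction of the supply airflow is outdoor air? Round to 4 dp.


frac = (72.6 - 77.1) / (71.1 - 77.1) = 0.7500

0.7500


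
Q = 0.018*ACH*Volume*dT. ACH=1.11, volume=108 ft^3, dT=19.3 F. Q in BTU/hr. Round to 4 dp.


Q = 0.018 * 1.11 * 108 * 19.3 = 41.6463 BTU/hr

41.6463 BTU/hr


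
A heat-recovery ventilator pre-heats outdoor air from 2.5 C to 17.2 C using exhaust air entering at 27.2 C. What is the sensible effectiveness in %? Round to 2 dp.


eff = (17.2-2.5)/(27.2-2.5)*100 = 59.51 %

59.51 %


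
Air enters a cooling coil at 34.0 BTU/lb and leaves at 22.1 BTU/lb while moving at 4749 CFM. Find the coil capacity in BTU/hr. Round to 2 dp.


Q = 4.5 * 4749 * (34.0 - 22.1) = 254308.95 BTU/hr

254308.95 BTU/hr


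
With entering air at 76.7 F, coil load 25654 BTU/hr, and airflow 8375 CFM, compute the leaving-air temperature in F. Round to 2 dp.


dT = 25654/(1.08*8375) = 2.8363
T_leave = 76.7 - 2.8363 = 73.86 F

73.86 F


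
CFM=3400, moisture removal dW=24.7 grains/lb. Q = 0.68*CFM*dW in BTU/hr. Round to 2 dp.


Q = 0.68 * 3400 * 24.7 = 57106.40 BTU/hr

57106.40 BTU/hr


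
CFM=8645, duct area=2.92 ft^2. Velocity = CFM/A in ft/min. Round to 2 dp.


V = 8645 / 2.92 = 2960.62 ft/min

2960.62 ft/min


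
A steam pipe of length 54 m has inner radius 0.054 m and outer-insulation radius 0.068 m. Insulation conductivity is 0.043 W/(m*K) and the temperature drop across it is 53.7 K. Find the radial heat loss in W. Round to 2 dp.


Q = 2*pi*0.043*54*53.7/ln(0.068/0.054) = 3398.61 W

3398.61 W


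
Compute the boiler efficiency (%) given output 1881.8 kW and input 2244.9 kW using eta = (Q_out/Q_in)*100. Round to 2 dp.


eta = (1881.8/2244.9)*100 = 83.83 %

83.83 %
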